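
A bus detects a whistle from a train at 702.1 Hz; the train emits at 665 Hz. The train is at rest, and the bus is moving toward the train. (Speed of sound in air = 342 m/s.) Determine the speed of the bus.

19.1 m/s

f' = f · (v + v_o)/v ⇒ v_o = v · |f'/f − 1|.
v_o = 342 × |702.1/665 − 1| = 342 × 0.05579 ≈ 19.1 m/s.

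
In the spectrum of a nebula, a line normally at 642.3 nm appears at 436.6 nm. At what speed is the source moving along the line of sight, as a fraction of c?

λ'/λ₀ = 0.6797 < 1 (blueshift), so the source is approaching.
λ'/λ₀ = √((1 − β)/(1 + β)) for an approaching source ⇒ β = (1 − r²)/(1 + r²) with r = λ'/λ₀.
β = (1 − 0.4621)/(1 + 0.4621) ≈ 0.368.

0.368c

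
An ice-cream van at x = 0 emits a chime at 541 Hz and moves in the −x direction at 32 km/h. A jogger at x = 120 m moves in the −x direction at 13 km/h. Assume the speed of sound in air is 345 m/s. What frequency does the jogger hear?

533 Hz

32 km/h = 8.889 m/s; 13 km/h = 3.611 m/s.
The observer lies on the +x side, so the source is heading away from the observer and the observer is heading toward the source.
With source receding and observer approaching, f' = f · (v + v_o)/(v + v_s).
f' = 541 × (345 + 3.611)/(345 + 8.889) = 541 × 348.61/353.89 ≈ 533 Hz.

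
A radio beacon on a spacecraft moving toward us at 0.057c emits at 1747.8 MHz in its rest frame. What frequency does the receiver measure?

1850.4 MHz

Relativistic Doppler for frequency: f' = f₀ · √((1 + β)/(1 − β)).
f' = 1747.8 × √(1.0570/0.9430) = 1747.8 × 1.05872 ≈ 1850.4 MHz.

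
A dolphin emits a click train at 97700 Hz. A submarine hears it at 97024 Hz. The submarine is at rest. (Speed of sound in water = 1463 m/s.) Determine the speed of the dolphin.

10.2 m/s

f' < f, so the dolphin is receding.
f' = f · v/(v + v_s) ⇒ v_s = v · |1 − f/f'|.
v_s = 1463 × |1 − 97700/97024| = 1463 × 0.006967 ≈ 10.2 m/s.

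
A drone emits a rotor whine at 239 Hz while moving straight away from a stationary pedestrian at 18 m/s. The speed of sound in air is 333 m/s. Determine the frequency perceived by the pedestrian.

Moving source, stationary observer: f' = f · v/(v + v_s) since the source is receding.
f' = 239 × 333/(333 + 18) = 239 × 333/351 ≈ 227 Hz.

227 Hz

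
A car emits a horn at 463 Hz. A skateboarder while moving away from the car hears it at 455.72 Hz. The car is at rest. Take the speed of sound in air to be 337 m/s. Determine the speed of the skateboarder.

5.3 m/s

f' = f · (v − v_o)/v ⇒ v_o = v · |f'/f − 1|.
v_o = 337 × |455.72/463 − 1| = 337 × 0.01572 ≈ 5.3 m/s.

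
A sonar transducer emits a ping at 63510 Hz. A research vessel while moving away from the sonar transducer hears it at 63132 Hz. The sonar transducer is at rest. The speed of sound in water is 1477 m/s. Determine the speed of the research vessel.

f' = f · (v − v_o)/v ⇒ v_o = v · |f'/f − 1|.
v_o = 1477 × |63132/63510 − 1| = 1477 × 0.005952 ≈ 8.8 m/s.

8.8 m/s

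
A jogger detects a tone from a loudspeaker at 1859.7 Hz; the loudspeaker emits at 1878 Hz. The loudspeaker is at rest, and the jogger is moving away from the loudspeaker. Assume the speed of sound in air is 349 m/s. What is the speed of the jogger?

3.4 m/s

f' = f · (v − v_o)/v ⇒ v_o = v · |f'/f − 1|.
v_o = 349 × |1859.7/1878 − 1| = 349 × 0.009744 ≈ 3.4 m/s.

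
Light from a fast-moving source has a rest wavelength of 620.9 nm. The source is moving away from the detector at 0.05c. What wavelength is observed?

652.8 nm

Relativistic Doppler for wavelength: λ' = λ₀ · √((1 + β)/(1 − β)).
λ' = 620.9 × √(1.0500/0.9500) = 620.9 × 1.05131 ≈ 652.8 nm.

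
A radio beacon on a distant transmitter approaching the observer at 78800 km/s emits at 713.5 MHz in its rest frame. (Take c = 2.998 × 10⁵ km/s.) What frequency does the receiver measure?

β = v/c = 78800/299800 = 0.2628.
Relativistic Doppler for frequency: f' = f₀ · √((1 + β)/(1 − β)).
f' = 713.5 × √(1.2628/0.7372) = 713.5 × 1.30886 ≈ 933.9 MHz.

933.9 MHz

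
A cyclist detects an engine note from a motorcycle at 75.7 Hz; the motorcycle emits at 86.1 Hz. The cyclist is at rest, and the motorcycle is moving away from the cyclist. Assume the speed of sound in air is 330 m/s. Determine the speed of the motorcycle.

45 m/s

f' = f · v/(v + v_s) ⇒ v_s = v · |1 − f/f'|.
v_s = 330 × |1 − 86.1/75.7| = 330 × 0.1374 ≈ 45 m/s.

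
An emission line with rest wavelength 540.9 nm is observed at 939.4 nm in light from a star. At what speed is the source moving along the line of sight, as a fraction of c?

λ'/λ₀ = 1.7367 > 1 (redshift), so the source is receding.
λ'/λ₀ = √((1 + β)/(1 − β)) for a receding source ⇒ β = (r² − 1)/(r² + 1) with r = λ'/λ₀.
β = (3.0162 − 1)/(3.0162 + 1) ≈ 0.502.

0.502c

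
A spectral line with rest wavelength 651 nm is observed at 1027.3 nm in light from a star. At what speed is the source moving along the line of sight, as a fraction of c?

0.427c

λ'/λ₀ = 1.5780 > 1 (redshift), so the source is receding.
λ'/λ₀ = √((1 + β)/(1 − β)) for a receding source ⇒ β = (r² − 1)/(r² + 1) with r = λ'/λ₀.
β = (2.4902 − 1)/(2.4902 + 1) ≈ 0.427.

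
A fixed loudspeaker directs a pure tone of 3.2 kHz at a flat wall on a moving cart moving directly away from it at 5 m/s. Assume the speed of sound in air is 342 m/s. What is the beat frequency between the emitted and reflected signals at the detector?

The flat wall on a moving cart first receives the wave as a moving observer: f₁ = f₀ · (v − u)/v = 3.2 × (342 − 5)/342 ≈ 3.1532 kHz.
On reflection it acts as a source moving away from the stationary detector: f₂ = f₁ · v/(v + u) = 3.1532 × 342/347 ≈ 3.1078 kHz.
Equivalently f₂ = f₀ · (v − u)/(v + u).
Beat frequency (with f₀ = 3200 Hz): |f₂ − f₀| = 2u·f₀/(v + u) = 2 × 5 × 3200/347 ≈ 92 Hz.

92 Hz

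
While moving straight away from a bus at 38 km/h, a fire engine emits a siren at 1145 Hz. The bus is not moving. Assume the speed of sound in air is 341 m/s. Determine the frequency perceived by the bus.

38 km/h = 10.56 m/s.
Moving source, stationary observer: f' = f · v/(v + v_s) since the source is receding.
f' = 1145 × 341/(341 + 10.56) = 1145 × 341/351.6 ≈ 1111 Hz.

1111 Hz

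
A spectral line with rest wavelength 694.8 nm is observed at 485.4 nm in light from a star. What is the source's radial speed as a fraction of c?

λ'/λ₀ = 0.6986 < 1 (blueshift), so the source is approaching.
λ'/λ₀ = √((1 − β)/(1 + β)) for an approaching source ⇒ β = (1 − r²)/(1 + r²) with r = λ'/λ₀.
β = (1 − 0.4881)/(1 + 0.4881) ≈ 0.344.

0.344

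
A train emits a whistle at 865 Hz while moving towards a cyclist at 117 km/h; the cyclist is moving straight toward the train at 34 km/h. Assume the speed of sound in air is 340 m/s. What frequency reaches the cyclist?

983 Hz

117 km/h = 32.5 m/s; 34 km/h = 9.444 m/s.
Both move, so f' = f · (v + v_o)/(v − v_s).
f' = 865 × (340 + 9.444)/(340 − 32.5) = 865 × 349.44/307.5 ≈ 983 Hz.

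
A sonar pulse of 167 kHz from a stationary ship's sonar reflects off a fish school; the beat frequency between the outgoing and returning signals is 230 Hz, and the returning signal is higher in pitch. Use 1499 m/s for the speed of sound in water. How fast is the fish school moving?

1.03 m/s

Double Doppler shift off a moving reflector: f₂ = f₀ · (v + u)/(v − u) (u > 0 toward emitter).
Returning signal is higher, so f₂ = f₀ + Δf = 167000 + 230 = 167230 Hz.
Rearranging, u = v · (f₂ − f₀)/(f₂ + f₀) = 1499 × 230/334230 ≈ 1.03 m/s.
So the fish school is moving at 1.03 m/s toward the emitter.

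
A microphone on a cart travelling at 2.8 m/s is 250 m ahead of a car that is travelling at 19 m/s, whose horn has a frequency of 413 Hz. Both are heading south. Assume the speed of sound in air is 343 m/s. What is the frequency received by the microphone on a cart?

434 Hz

The microphone on a cart is ahead, so the car is moving toward it while the microphone on a cart is moving away from the car.
With source approaching and observer receding, f' = f · (v − v_o)/(v − v_s).
f' = 413 × (343 − 2.8)/(343 − 19) = 413 × 340.2/324 ≈ 434 Hz.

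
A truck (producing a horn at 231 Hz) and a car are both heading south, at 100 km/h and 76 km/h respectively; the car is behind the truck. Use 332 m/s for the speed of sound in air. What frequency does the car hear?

100 km/h = 27.78 m/s; 76 km/h = 21.11 m/s.
The car is behind, so the truck is moving away from it while the car is moving toward the truck.
Both move, so f' = f · (v + v_o)/(v + v_s).
f' = 231 × (332 + 21.11)/(332 + 27.78) = 231 × 353.11/359.78 ≈ 227 Hz.

227 Hz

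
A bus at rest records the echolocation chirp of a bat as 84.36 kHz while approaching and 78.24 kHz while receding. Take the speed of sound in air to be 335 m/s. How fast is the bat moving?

12.6 m/s

f₁/f₂ = (v + v_s)/(v − v_s), so v_s = v · (f₁ − f₂)/(f₁ + f₂).
v_s = 335 × (84.36 − 78.24)/(84.36 + 78.24) = 335 × 6.12/162.60 ≈ 12.6 m/s.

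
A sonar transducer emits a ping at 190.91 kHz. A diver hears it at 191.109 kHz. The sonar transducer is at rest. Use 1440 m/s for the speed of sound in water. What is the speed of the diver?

f' > f, so the diver is approaching.
f' = f · (v + v_o)/v ⇒ v_o = v · |f'/f − 1|.
v_o = 1440 × |191.109/190.91 − 1| = 1440 × 0.001042 ≈ 1.50 m/s.

1.50 m/s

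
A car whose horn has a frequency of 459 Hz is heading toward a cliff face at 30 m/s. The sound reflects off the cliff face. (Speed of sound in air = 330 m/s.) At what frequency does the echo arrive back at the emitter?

The cliff face receives the sound from a moving source: f₁ = f₀ · v/(v − v_e) = 459 × 330/300 ≈ 505 Hz.
On the return leg the car is a moving observer: f₂ = f₁ · (v + v_e)/v = 505 × 360/330 ≈ 551 Hz.
Equivalently f₂ = f₀ · (v + v_e)/(v − v_e).

551 Hz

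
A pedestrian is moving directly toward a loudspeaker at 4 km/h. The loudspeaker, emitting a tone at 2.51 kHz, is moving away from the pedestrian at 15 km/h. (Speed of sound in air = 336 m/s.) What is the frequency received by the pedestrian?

2.49 kHz

15 km/h = 4.167 m/s; 4 km/h = 1.111 m/s.
Both move, so f' = f · (v + v_o)/(v + v_s).
f' = 2.51 × (336 + 1.111)/(336 + 4.167) = 2.51 × 337.11/340.17 ≈ 2.49 kHz.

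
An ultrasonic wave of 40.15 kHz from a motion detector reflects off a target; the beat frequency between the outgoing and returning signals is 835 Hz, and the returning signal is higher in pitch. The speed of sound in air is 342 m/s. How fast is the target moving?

Double Doppler shift off a moving reflector: f₂ = f₀ · (v + u)/(v − u) (u > 0 toward emitter).
Returning signal is higher, so f₂ = f₀ + Δf = 40150 + 835 = 40985 Hz.
Rearranging, u = v · (f₂ − f₀)/(f₂ + f₀) = 342 × 835/81135 ≈ 3.5 m/s.
So the target is moving at 3.5 m/s toward the emitter.

3.5 m/s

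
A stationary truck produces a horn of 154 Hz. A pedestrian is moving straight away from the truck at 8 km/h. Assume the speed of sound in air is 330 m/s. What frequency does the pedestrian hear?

8 km/h = 2.222 m/s.
Only the observer moves, away from the source, so f' = f · (v − v_o)/v.
f' = 154 × (330 − 2.222)/330 = 154 × 327.78/330 ≈ 153 Hz.

153 Hz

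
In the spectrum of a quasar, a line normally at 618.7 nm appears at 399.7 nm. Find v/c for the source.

λ'/λ₀ = 0.6460 < 1 (blueshift), so the source is approaching.
λ'/λ₀ = √((1 − β)/(1 + β)) for an approaching source ⇒ β = (1 − r²)/(1 + r²) with r = λ'/λ₀.
β = (1 − 0.4174)/(1 + 0.4174) ≈ 0.411.

0.411c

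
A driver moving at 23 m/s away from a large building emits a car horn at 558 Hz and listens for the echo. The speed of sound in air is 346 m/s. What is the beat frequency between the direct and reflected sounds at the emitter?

70 Hz

The large building receives the sound from a moving source: f₁ = f₀ · v/(v + v_e) = 558 × 346/369 ≈ 523.2 Hz.
On the return leg the driver is a moving observer: f₂ = f₁ · (v − v_e)/v = 523.2 × 323/346 ≈ 488.4 Hz.
Equivalently f₂ = f₀ · (v − v_e)/(v + v_e).
Beat against the emitted tone: |f₂ − f₀| = 2v_e·f₀/(v + v_e) = 2 × 23 × 558/369 ≈ 70 Hz.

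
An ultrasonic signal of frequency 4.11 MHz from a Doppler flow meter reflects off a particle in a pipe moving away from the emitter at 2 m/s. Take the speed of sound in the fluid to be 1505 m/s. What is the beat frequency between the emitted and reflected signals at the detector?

10909 Hz

At the particle in a pipe (a moving observer), f₁ = f₀ · (v − u)/v = 4.11 × 1503/1505 ≈ 4.10454 MHz.
The reflection then acts as a moving source: f₂ = f₁ · v/(v + u) ≈ 4.09909 MHz.
Equivalently f₂ = f₀ · (v − u)/(v + u).
Beat frequency (with f₀ = 4110000 Hz): |f₂ − f₀| = 2u·f₀/(v + u) = 2 × 2 × 4110000/1507 ≈ 10909 Hz.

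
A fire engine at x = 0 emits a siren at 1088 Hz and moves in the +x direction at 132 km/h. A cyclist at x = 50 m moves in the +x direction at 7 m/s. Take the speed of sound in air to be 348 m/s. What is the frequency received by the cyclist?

1192 Hz

132 km/h = 36.67 m/s.
The observer lies on the +x side, so the source is heading toward the observer and the observer is heading away from the source.
With source approaching and observer receding, f' = f · (v − v_o)/(v − v_s).
f' = 1088 × (348 − 7)/(348 − 36.67) = 1088 × 341/311.33 ≈ 1192 Hz.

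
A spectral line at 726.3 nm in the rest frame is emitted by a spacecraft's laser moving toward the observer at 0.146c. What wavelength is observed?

627.0 nm

Relativistic Doppler for wavelength: λ' = λ₀ · √((1 − β)/(1 + β)).
λ' = 726.3 × √(0.8540/1.1460) = 726.3 × 0.86325 ≈ 627.0 nm.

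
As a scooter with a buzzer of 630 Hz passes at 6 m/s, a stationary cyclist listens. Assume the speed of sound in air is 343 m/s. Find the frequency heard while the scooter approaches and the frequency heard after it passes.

641 Hz approaching; 619 Hz receding

Approaching: f₁ = f · v/(v − v_s) = 630 × 343/337 ≈ 641 Hz.
Receding: f₂ = f · v/(v + v_s) = 630 × 343/349 ≈ 619 Hz.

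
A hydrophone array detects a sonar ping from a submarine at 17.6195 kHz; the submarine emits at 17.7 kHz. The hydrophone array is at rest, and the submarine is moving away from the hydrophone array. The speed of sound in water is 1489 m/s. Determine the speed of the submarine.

f' = f · v/(v + v_s) ⇒ v_s = v · |1 − f/f'|.
v_s = 1489 × |1 − 17.7/17.6195| = 1489 × 0.004569 ≈ 6.8 m/s.

6.8 m/s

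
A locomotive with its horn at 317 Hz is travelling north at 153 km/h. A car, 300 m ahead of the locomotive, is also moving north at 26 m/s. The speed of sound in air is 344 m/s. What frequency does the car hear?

334 Hz

153 km/h = 42.5 m/s.
The car is ahead, so the locomotive is moving toward it while the car is moving away from the locomotive.
Both move, so f' = f · (v − v_o)/(v − v_s).
f' = 317 × (344 − 26)/(344 − 42.5) = 317 × 318/301.5 ≈ 334 Hz.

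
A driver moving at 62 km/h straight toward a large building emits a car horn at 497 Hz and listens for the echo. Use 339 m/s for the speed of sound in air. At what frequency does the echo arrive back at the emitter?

550 Hz

62 km/h = 17.22 m/s.
The large building receives the sound from a moving source: f₁ = f₀ · v/(v − v_e) = 497 × 339/321.78 ≈ 524 Hz.
On the return leg the driver is a moving observer: f₂ = f₁ · (v + v_e)/v = 524 × 356.22/339 ≈ 550 Hz.
Equivalently f₂ = f₀ · (v + v_e)/(v − v_e).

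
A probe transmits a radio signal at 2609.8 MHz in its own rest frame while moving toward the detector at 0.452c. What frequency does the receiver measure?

4248.2 MHz

Relativistic Doppler for frequency: f' = f₀ · √((1 + β)/(1 − β)).
f' = 2609.8 × √(1.4520/0.5480) = 2609.8 × 1.62777 ≈ 4248.2 MHz.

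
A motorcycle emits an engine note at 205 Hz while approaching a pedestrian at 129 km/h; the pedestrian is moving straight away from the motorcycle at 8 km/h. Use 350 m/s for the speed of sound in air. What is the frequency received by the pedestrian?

129 km/h = 35.83 m/s; 8 km/h = 2.222 m/s.
Both move, so f' = f · (v − v_o)/(v − v_s).
f' = 205 × (350 − 2.222)/(350 − 35.83) = 205 × 347.78/314.17 ≈ 227 Hz.

227 Hz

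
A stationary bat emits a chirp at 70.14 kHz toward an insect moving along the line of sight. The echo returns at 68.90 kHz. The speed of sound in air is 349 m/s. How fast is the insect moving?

Double Doppler shift off a moving reflector: f₂ = f₀ · (v + u)/(v − u) (u > 0 toward emitter).
Rearranging, u = v · (f₂ − f₀)/(f₂ + f₀) = 349 × -1.24/139.04 ≈ -3.1 m/s.
So the insect is moving at 3.1 m/s away from the emitter.

3.1 m/s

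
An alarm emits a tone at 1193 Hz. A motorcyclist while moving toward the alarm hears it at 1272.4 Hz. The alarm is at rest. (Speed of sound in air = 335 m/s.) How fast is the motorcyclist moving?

22.3 m/s

f' = f · (v + v_o)/v ⇒ v_o = v · |f'/f − 1|.
v_o = 335 × |1272.4/1193 − 1| = 335 × 0.06655 ≈ 22.3 m/s.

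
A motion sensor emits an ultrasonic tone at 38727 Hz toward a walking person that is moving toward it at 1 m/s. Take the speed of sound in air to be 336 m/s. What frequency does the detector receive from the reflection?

38958 Hz

The walking person first receives the wave as a moving observer: f₁ = f₀ · (v + u)/v = 38727 × (336 + 1)/336 ≈ 38842 Hz.
The reflection then acts as a moving source: f₂ = f₁ · v/(v − u) ≈ 38958 Hz.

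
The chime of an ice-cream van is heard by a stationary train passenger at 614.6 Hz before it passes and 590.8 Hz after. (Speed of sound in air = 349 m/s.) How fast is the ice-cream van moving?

f₁/f₂ = (v + v_s)/(v − v_s), so v_s = v · (f₁ − f₂)/(f₁ + f₂).
v_s = 349 × (614.6 − 590.8)/(614.6 + 590.8) = 349 × 23.8/1205.4 ≈ 6.9 m/s.

6.9 m/s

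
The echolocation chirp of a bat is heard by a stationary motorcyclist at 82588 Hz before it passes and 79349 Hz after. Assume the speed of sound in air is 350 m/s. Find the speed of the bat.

7.0 m/s

f₁/f₂ = (v + v_s)/(v − v_s), so v_s = v · (f₁ − f₂)/(f₁ + f₂).
v_s = 350 × (82588 − 79349)/(82588 + 79349) = 350 × 3239/161937 ≈ 7.0 m/s.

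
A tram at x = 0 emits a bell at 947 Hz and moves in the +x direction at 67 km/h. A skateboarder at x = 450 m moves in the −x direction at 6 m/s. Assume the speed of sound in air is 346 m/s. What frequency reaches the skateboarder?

67 km/h = 18.61 m/s.
The observer lies on the +x side, so the source is heading toward the observer and the observer is heading toward the source.
With source approaching and observer approaching, f' = f · (v + v_o)/(v − v_s).
f' = 947 × (346 + 6)/(346 − 18.61) = 947 × 352/327.39 ≈ 1018 Hz.

1018 Hz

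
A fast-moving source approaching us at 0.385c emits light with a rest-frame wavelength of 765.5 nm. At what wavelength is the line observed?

510.1 nm

Relativistic Doppler for wavelength: λ' = λ₀ · √((1 − β)/(1 + β)).
λ' = 765.5 × √(0.6150/1.3850) = 765.5 × 0.66637 ≈ 510.1 nm.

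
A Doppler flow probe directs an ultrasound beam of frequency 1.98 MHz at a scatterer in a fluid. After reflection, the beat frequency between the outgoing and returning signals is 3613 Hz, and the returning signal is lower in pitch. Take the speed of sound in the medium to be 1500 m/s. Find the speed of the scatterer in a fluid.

1.37 m/s

Double Doppler shift off a moving reflector: f₂ = f₀ · (v + u)/(v − u) (u > 0 toward emitter).
Returning signal is lower, so f₂ = f₀ − Δf = 1980000 − 3613 = 1976387 Hz.
Rearranging, u = v · (f₂ − f₀)/(f₂ + f₀) = 1500 × -3613/3956387 ≈ -1.37 m/s.
So the scatterer in a fluid is moving at 1.37 m/s away from the emitter.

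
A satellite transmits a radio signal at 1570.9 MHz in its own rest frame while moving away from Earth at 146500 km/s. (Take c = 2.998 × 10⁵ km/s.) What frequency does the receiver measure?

920.7 MHz

β = v/c = 146500/299800 = 0.4887.
Relativistic Doppler for frequency: f' = f₀ · √((1 − β)/(1 + β)).
f' = 1570.9 × √(0.5113/1.4887) = 1570.9 × 0.58608 ≈ 920.7 MHz.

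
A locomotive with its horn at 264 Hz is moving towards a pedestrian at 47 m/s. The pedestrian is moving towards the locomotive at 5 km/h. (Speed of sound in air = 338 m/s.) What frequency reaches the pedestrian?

5 km/h = 1.389 m/s.
With source approaching and observer approaching, f' = f · (v + v_o)/(v − v_s).
f' = 264 × (338 + 1.389)/(338 − 47) = 264 × 339.39/291 ≈ 308 Hz.

308 Hz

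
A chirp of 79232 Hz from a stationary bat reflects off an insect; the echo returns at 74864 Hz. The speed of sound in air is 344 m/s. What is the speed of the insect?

9.8 m/s

Double Doppler shift off a moving reflector: f₂ = f₀ · (v + u)/(v − u) (u > 0 toward emitter).
Rearranging, u = v · (f₂ − f₀)/(f₂ + f₀) = 344 × -4368/154096 ≈ -9.8 m/s.
So the insect is moving at 9.8 m/s away from the emitter.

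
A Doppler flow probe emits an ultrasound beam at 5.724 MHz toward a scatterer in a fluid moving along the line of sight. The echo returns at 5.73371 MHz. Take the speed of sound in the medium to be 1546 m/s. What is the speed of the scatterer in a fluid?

Double Doppler shift off a moving reflector: f₂ = f₀ · (v + u)/(v − u) (u > 0 toward emitter).
Rearranging, u = v · (f₂ − f₀)/(f₂ + f₀) = 1546 × 0.00971/11.45771 ≈ 1.31 m/s.
So the scatterer in a fluid is moving at 1.31 m/s toward the emitter.

1.31 m/s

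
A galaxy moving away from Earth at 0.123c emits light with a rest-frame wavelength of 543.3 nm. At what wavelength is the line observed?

Relativistic Doppler for wavelength: λ' = λ₀ · √((1 + β)/(1 − β)).
λ' = 543.3 × √(1.1230/0.8770) = 543.3 × 1.13159 ≈ 614.8 nm.

614.8 nm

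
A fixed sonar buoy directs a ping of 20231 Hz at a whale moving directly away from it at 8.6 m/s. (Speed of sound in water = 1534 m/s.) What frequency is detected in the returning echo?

At the whale (a moving observer), f₁ = f₀ · (v − u)/v = 20231 × 1525.4/1534 ≈ 20118 Hz.
On reflection it acts as a source moving away from the stationary detector: f₂ = f₁ · v/(v + u) = 20118 × 1534/1542.6 ≈ 20005 Hz.
Equivalently f₂ = f₀ · (v − u)/(v + u).

20005 Hz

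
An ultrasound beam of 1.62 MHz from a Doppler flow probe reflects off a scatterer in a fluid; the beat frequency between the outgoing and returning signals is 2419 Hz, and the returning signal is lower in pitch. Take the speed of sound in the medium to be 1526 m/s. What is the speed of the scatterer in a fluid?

Double Doppler shift off a moving reflector: f₂ = f₀ · (v + u)/(v − u) (u > 0 toward emitter).
Returning signal is lower, so f₂ = f₀ − Δf = 1620000 − 2419 = 1617581 Hz.
Rearranging, u = v · (f₂ − f₀)/(f₂ + f₀) = 1526 × -2419/3237581 ≈ -1.14 m/s.
So the scatterer in a fluid is moving at 1.14 m/s away from the emitter.

1.14 m/s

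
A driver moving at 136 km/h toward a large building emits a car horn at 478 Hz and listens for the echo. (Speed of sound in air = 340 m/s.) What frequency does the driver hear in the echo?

598 Hz

136 km/h = 37.78 m/s.
The large building receives the sound from a moving source: f₁ = f₀ · v/(v − v_e) = 478 × 340/302.22 ≈ 538 Hz.
On the return leg the driver is a moving observer: f₂ = f₁ · (v + v_e)/v = 538 × 377.78/340 ≈ 598 Hz.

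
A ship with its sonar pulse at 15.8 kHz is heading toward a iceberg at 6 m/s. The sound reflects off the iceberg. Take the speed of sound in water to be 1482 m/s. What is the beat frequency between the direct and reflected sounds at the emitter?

128 Hz

The iceberg receives the sound from a moving source: f₁ = f₀ · v/(v − v_e) = 15.8 × 1482/1476 ≈ 15.8642 kHz.
On the return leg the ship is a moving observer: f₂ = f₁ · (v + v_e)/v = 15.8642 × 1488/1482 ≈ 15.9285 kHz.
Equivalently f₂ = f₀ · (v + v_e)/(v − v_e).
Beat against the emitted tone (with f₀ = 15800 Hz): |f₂ − f₀| = 2v_e·f₀/(v − v_e) = 2 × 6 × 15800/1476 ≈ 128 Hz.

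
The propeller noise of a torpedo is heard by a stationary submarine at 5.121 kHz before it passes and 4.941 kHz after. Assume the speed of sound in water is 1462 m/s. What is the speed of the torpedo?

f₁/f₂ = (v + v_s)/(v − v_s), so v_s = v · (f₁ − f₂)/(f₁ + f₂).
v_s = 1462 × (5.121 − 4.941)/(5.121 + 4.941) = 1462 × 0.180/10.062 ≈ 26 m/s.

26 m/s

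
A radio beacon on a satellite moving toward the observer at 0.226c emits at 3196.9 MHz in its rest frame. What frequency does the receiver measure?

Relativistic Doppler for frequency: f' = f₀ · √((1 + β)/(1 − β)).
f' = 3196.9 × √(1.2260/0.7740) = 3196.9 × 1.25856 ≈ 4023.5 MHz.

4023.5 MHz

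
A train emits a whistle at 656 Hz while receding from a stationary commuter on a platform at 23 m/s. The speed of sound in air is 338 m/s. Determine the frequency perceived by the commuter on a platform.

614 Hz

Only the source moves, away from the listener, so f' = f · v/(v + v_s).
f' = 656 × 338/(338 + 23) = 656 × 338/361 ≈ 614 Hz.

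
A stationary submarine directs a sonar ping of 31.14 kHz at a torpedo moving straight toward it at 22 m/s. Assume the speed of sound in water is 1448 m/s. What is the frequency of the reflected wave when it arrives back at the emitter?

32.1 kHz

At the torpedo (a moving observer), f₁ = f₀ · (v + u)/v = 31.14 × 1470/1448 ≈ 31.6 kHz.
On reflection it acts as a source moving toward the stationary detector: f₂ = f₁ · v/(v − u) = 31.6 × 1448/1426 ≈ 32.1 kHz.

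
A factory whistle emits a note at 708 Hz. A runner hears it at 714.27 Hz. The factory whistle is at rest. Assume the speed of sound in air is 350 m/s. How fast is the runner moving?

f' > f, so the runner is approaching.
f' = f · (v + v_o)/v ⇒ v_o = v · |f'/f − 1|.
v_o = 350 × |714.27/708 − 1| = 350 × 0.008856 ≈ 3.1 m/s.

3.1 m/s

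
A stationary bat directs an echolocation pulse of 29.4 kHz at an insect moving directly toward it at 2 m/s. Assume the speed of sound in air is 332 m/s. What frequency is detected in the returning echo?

At the insect (a moving observer), f₁ = f₀ · (v + u)/v = 29.4 × 334/332 ≈ 29.6 kHz.
On reflection it acts as a source moving toward the stationary detector: f₂ = f₁ · v/(v − u) = 29.6 × 332/330 ≈ 29.8 kHz.
Equivalently f₂ = f₀ · (v + u)/(v − u).

29.8 kHz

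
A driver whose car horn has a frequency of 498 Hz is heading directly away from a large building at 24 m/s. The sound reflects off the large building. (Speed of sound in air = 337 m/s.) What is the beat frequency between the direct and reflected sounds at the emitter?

66 Hz

The large building receives the sound from a moving source: f₁ = f₀ · v/(v + v_e) = 498 × 337/361 ≈ 464.9 Hz.
On the return leg the driver is a moving observer: f₂ = f₁ · (v − v_e)/v = 464.9 × 313/337 ≈ 431.8 Hz.
Equivalently f₂ = f₀ · (v − v_e)/(v + v_e).
Beat against the emitted tone: |f₂ − f₀| = 2v_e·f₀/(v + v_e) = 2 × 24 × 498/361 ≈ 66 Hz.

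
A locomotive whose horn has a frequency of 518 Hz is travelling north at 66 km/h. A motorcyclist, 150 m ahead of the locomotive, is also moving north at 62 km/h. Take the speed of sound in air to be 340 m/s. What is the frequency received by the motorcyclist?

520 Hz

66 km/h = 18.33 m/s; 62 km/h = 17.22 m/s.
The motorcyclist is ahead, so the locomotive is moving toward it while the motorcyclist is moving away from the locomotive.
General Doppler shift: f' = f · (v − v_o)/(v − v_s).
f' = 518 × (340 − 17.22)/(340 − 18.33) = 518 × 322.78/321.67 ≈ 520 Hz.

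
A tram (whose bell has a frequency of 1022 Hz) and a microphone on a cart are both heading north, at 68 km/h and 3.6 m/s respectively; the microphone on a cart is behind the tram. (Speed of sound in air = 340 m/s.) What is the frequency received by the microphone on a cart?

978 Hz

68 km/h = 18.89 m/s.
The microphone on a cart is behind, so the tram is moving away from it while the microphone on a cart is moving toward the tram.
Both move, so f' = f · (v + v_o)/(v + v_s).
f' = 1022 × (340 + 3.6)/(340 + 18.89) = 1022 × 343.6/358.89 ≈ 978 Hz.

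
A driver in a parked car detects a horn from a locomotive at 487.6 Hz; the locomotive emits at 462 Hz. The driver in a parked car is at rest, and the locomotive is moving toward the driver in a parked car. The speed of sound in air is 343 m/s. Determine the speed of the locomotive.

f' = f · v/(v − v_s) ⇒ v_s = v · |1 − f/f'|.
v_s = 343 × |1 − 462/487.6| = 343 × 0.0525 ≈ 18.0 m/s.

18.0 m/s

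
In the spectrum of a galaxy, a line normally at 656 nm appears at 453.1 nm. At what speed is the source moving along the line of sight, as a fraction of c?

0.354c

λ'/λ₀ = 0.6907 < 1 (blueshift), so the source is approaching.
λ'/λ₀ = √((1 − β)/(1 + β)) for an approaching source ⇒ β = (1 − r²)/(1 + r²) with r = λ'/λ₀.
β = (1 − 0.4771)/(1 + 0.4771) ≈ 0.354.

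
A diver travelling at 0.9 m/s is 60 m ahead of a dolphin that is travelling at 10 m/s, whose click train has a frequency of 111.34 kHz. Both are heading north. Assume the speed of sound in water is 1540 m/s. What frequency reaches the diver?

The diver is ahead, so the dolphin is moving toward it while the diver is moving away from the dolphin.
With source approaching and observer receding, f' = f · (v − v_o)/(v − v_s).
f' = 111.34 × (1540 − 0.9)/(1540 − 10) = 111.34 × 1539.1/1530 ≈ 112.0 kHz.

112.0 kHz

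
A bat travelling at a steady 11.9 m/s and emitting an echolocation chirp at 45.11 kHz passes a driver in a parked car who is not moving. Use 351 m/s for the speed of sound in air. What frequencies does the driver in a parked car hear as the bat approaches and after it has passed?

Approaching: f₁ = f · v/(v − v_s) = 45.11 × 351/339.1 ≈ 46.7 kHz.
Receding: f₂ = f · v/(v + v_s) = 45.11 × 351/362.9 ≈ 43.6 kHz.

46.7 kHz approaching; 43.6 kHz receding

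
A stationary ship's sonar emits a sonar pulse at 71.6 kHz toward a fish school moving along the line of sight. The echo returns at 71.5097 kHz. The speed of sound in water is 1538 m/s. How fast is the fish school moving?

0.97 m/s

Double Doppler shift off a moving reflector: f₂ = f₀ · (v + u)/(v − u) (u > 0 toward emitter).
Rearranging, u = v · (f₂ − f₀)/(f₂ + f₀) = 1538 × -0.0903/143.1097 ≈ -0.97 m/s.
So the fish school is moving at 0.97 m/s away from the emitter.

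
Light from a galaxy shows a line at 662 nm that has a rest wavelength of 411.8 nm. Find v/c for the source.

0.442

λ'/λ₀ = 1.6076 > 1 (redshift), so the source is receding.
λ'/λ₀ = √((1 + β)/(1 − β)) for a receding source ⇒ β = (r² − 1)/(r² + 1) with r = λ'/λ₀.
β = (2.5843 − 1)/(2.5843 + 1) ≈ 0.442.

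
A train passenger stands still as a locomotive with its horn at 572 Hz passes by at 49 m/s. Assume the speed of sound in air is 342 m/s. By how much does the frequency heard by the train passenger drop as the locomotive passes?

Approaching: f₁ = f · v/(v − v_s) = 572 × 342/293 ≈ 668 Hz.
Receding: f₂ = f · v/(v + v_s) = 572 × 342/391 ≈ 500 Hz.
Drop: f₁ − f₂ = 2f·v·v_s/(v² − v_s²) = 2 × 572 × 342 × 49/(342² − 49²) ≈ 167 Hz.

167 Hz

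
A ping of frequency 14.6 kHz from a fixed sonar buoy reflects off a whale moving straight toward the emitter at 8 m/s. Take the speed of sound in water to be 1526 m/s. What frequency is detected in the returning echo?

14.75 kHz

The whale first receives the wave as a moving observer: f₁ = f₀ · (v + u)/v = 14.6 × (1526 + 8)/1526 ≈ 14.68 kHz.
On reflection it acts as a source moving toward the stationary detector: f₂ = f₁ · v/(v − u) = 14.68 × 1526/1518 ≈ 14.75 kHz.
Equivalently f₂ = f₀ · (v + u)/(v − u).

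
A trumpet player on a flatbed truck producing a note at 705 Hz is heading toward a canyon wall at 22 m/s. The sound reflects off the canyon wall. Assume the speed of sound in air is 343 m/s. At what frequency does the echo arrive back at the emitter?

The canyon wall receives the sound from a moving source: f₁ = f₀ · v/(v − v_e) = 705 × 343/321 ≈ 753 Hz.
On the return leg the trumpet player on a flatbed truck is a moving observer: f₂ = f₁ · (v + v_e)/v = 753 × 365/343 ≈ 802 Hz.

802 Hz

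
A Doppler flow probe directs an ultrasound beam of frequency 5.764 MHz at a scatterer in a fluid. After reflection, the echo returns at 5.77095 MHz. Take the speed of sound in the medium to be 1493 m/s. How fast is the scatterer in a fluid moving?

0.90 m/s

Double Doppler shift off a moving reflector: f₂ = f₀ · (v + u)/(v − u) (u > 0 toward emitter).
Rearranging, u = v · (f₂ − f₀)/(f₂ + f₀) = 1493 × 0.00695/11.53495 ≈ 0.90 m/s.
So the scatterer in a fluid is moving at 0.90 m/s toward the emitter.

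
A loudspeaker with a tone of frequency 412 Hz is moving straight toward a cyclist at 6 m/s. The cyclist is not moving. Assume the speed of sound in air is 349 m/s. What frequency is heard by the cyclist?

With the source moving toward a stationary observer, f' = f · v/(v − v_s).
f' = 412 × 349/(349 − 6) = 412 × 349/343 ≈ 419 Hz.

419 Hz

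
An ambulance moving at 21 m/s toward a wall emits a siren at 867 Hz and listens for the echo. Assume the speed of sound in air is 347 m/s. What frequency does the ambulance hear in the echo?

The wall receives the sound from a moving source: f₁ = f₀ · v/(v − v_e) = 867 × 347/326 ≈ 923 Hz.
On the return leg the ambulance is a moving observer: f₂ = f₁ · (v + v_e)/v = 923 × 368/347 ≈ 979 Hz.
Equivalently f₂ = f₀ · (v + v_e)/(v − v_e).

979 Hz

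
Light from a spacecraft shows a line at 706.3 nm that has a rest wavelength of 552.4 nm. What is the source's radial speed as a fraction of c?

0.241c

λ'/λ₀ = 1.2786 > 1 (redshift), so the source is receding.
λ'/λ₀ = √((1 + β)/(1 − β)) for a receding source ⇒ β = (r² − 1)/(r² + 1) with r = λ'/λ₀.
β = (1.6348 − 1)/(1.6348 + 1) ≈ 0.241.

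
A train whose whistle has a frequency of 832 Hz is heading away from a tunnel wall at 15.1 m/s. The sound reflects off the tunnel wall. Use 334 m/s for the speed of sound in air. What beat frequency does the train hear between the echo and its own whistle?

The tunnel wall receives the sound from a moving source: f₁ = f₀ · v/(v + v_e) = 832 × 334/349.1 ≈ 796.0 Hz.
On the return leg the train is a moving observer: f₂ = f₁ · (v − v_e)/v = 796.0 × 318.9/334 ≈ 760.0 Hz.
Beat against the emitted tone: |f₂ − f₀| = 2v_e·f₀/(v + v_e) = 2 × 15.1 × 832/349.1 ≈ 72 Hz.

72 Hz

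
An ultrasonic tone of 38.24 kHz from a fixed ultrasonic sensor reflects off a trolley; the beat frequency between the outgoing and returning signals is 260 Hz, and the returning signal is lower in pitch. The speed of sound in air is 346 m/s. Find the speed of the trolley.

Double Doppler shift off a moving reflector: f₂ = f₀ · (v + u)/(v − u) (u > 0 toward emitter).
Returning signal is lower, so f₂ = f₀ − Δf = 38240 − 260 = 37980 Hz.
Rearranging, u = v · (f₂ − f₀)/(f₂ + f₀) = 346 × -260/76220 ≈ -1.18 m/s.
So the trolley is moving at 1.18 m/s away from the emitter.

1.18 m/s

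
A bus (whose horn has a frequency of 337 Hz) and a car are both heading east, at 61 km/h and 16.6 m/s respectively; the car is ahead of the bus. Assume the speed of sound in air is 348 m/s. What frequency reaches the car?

337 Hz

61 km/h = 16.94 m/s.
The car is ahead, so the bus is moving toward it while the car is moving away from the bus.
General Doppler shift: f' = f · (v − v_o)/(v − v_s).
f' = 337 × (348 − 16.6)/(348 − 16.94) = 337 × 331.4/331.06 ≈ 337 Hz.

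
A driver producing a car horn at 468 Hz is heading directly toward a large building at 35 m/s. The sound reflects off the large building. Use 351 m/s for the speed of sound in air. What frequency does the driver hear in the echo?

The large building receives the sound from a moving source: f₁ = f₀ · v/(v − v_e) = 468 × 351/316 ≈ 520 Hz.
On the return leg the driver is a moving observer: f₂ = f₁ · (v + v_e)/v = 520 × 386/351 ≈ 572 Hz.
Equivalently f₂ = f₀ · (v + v_e)/(v − v_e).

572 Hz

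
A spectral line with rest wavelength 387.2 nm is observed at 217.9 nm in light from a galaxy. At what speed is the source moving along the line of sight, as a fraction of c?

λ'/λ₀ = 0.5628 < 1 (blueshift), so the source is approaching.
λ'/λ₀ = √((1 − β)/(1 + β)) for an approaching source ⇒ β = (1 − r²)/(1 + r²) with r = λ'/λ₀.
β = (1 − 0.3167)/(1 + 0.3167) ≈ 0.519.

0.519c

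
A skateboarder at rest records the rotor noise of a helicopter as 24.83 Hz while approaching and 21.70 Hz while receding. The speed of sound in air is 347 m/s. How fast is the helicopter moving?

f₁/f₂ = (v + v_s)/(v − v_s), so v_s = v · (f₁ − f₂)/(f₁ + f₂).
v_s = 347 × (24.83 − 21.70)/(24.83 + 21.70) = 347 × 3.13/46.53 ≈ 23.3 m/s.

23.3 m/s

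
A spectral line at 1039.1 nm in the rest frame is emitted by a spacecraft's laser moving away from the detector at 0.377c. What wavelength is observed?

Relativistic Doppler for wavelength: λ' = λ₀ · √((1 + β)/(1 − β)).
λ' = 1039.1 × √(1.3770/0.6230) = 1039.1 × 1.48670 ≈ 1544.8 nm.

1544.8 nm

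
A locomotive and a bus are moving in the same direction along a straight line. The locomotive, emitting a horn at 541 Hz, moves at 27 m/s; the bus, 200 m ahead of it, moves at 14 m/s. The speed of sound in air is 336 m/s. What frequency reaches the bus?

564 Hz

The bus is ahead, so the locomotive is moving toward it while the bus is moving away from the locomotive.
With source approaching and observer receding, f' = f · (v − v_o)/(v − v_s).
f' = 541 × (336 − 14)/(336 − 27) = 541 × 322/309 ≈ 564 Hz.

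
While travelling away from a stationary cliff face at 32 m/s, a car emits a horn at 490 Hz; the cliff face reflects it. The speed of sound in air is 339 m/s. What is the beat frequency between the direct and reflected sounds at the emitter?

85 Hz

The cliff face receives the sound from a moving source: f₁ = f₀ · v/(v + v_e) = 490 × 339/371 ≈ 447.7 Hz.
On the return leg the car is a moving observer: f₂ = f₁ · (v − v_e)/v = 447.7 × 307/339 ≈ 405.5 Hz.
Equivalently f₂ = f₀ · (v − v_e)/(v + v_e).
Beat against the emitted tone: |f₂ − f₀| = 2v_e·f₀/(v + v_e) = 2 × 32 × 490/371 ≈ 85 Hz.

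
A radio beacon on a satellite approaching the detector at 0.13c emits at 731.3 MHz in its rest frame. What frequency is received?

Relativistic Doppler for frequency: f' = f₀ · √((1 + β)/(1 − β)).
f' = 731.3 × √(1.1300/0.8700) = 731.3 × 1.13967 ≈ 833.4 MHz.

833.4 MHz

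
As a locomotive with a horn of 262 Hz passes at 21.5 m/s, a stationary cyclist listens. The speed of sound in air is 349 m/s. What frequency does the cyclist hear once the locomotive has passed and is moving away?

Receding: f₂ = f · v/(v + v_s) = 262 × 349/370.5 ≈ 247 Hz.

247 Hz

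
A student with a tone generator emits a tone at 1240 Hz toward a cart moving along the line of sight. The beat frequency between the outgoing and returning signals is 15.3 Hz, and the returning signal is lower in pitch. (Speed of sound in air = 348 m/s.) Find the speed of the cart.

2.16 m/s

Double Doppler shift off a moving reflector: f₂ = f₀ · (v + u)/(v − u) (u > 0 toward emitter).
Returning signal is lower, so f₂ = f₀ − Δf = 1240 − 15.3 = 1224.7 Hz.
Rearranging, u = v · (f₂ − f₀)/(f₂ + f₀) = 348 × -15.3/2464.7 ≈ -2.16 m/s.
So the cart is moving at 2.16 m/s away from the emitter.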